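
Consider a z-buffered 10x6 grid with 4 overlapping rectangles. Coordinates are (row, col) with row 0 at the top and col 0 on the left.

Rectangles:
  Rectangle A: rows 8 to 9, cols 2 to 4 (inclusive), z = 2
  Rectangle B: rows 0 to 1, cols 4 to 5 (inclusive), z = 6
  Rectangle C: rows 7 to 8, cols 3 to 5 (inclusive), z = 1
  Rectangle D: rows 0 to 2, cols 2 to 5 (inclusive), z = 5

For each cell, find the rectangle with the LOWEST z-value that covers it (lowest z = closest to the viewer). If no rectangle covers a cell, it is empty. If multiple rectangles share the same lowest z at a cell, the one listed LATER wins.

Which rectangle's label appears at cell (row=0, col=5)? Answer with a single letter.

Answer: D

Derivation:
Check cell (0,5):
  A: rows 8-9 cols 2-4 -> outside (row miss)
  B: rows 0-1 cols 4-5 z=6 -> covers; best now B (z=6)
  C: rows 7-8 cols 3-5 -> outside (row miss)
  D: rows 0-2 cols 2-5 z=5 -> covers; best now D (z=5)
Winner: D at z=5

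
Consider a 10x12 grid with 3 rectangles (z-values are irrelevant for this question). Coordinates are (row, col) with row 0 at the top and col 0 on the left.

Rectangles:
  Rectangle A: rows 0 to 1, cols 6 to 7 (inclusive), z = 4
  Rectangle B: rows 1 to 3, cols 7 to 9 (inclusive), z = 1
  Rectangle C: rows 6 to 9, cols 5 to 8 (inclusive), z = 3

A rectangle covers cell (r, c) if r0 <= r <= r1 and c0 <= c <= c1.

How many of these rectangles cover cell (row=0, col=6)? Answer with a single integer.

Check cell (0,6):
  A: rows 0-1 cols 6-7 -> covers
  B: rows 1-3 cols 7-9 -> outside (row miss)
  C: rows 6-9 cols 5-8 -> outside (row miss)
Count covering = 1

Answer: 1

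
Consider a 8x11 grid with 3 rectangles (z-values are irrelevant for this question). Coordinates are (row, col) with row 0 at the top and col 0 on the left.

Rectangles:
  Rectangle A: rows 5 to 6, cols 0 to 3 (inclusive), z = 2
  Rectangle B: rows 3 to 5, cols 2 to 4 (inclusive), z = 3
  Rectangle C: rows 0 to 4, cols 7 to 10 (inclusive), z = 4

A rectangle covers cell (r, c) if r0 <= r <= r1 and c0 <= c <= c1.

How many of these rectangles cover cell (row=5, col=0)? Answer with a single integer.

Check cell (5,0):
  A: rows 5-6 cols 0-3 -> covers
  B: rows 3-5 cols 2-4 -> outside (col miss)
  C: rows 0-4 cols 7-10 -> outside (row miss)
Count covering = 1

Answer: 1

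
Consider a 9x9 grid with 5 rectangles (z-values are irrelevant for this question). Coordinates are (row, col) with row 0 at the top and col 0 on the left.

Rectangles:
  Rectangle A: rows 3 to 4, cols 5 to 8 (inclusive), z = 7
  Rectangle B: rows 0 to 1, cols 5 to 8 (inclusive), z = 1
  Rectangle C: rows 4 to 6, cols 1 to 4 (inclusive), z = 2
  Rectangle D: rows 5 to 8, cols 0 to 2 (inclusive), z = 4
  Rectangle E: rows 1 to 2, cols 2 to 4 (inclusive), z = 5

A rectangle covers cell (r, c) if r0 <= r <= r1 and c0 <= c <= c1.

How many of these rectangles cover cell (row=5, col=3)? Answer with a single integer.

Check cell (5,3):
  A: rows 3-4 cols 5-8 -> outside (row miss)
  B: rows 0-1 cols 5-8 -> outside (row miss)
  C: rows 4-6 cols 1-4 -> covers
  D: rows 5-8 cols 0-2 -> outside (col miss)
  E: rows 1-2 cols 2-4 -> outside (row miss)
Count covering = 1

Answer: 1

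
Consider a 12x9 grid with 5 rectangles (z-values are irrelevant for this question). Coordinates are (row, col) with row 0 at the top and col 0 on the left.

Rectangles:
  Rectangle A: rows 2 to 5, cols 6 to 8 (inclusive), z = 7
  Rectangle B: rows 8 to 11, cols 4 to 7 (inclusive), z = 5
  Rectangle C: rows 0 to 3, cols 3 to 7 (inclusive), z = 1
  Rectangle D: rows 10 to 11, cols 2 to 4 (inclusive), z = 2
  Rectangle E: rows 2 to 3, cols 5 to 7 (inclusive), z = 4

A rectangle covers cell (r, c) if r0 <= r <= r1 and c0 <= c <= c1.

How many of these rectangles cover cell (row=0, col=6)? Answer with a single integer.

Answer: 1

Derivation:
Check cell (0,6):
  A: rows 2-5 cols 6-8 -> outside (row miss)
  B: rows 8-11 cols 4-7 -> outside (row miss)
  C: rows 0-3 cols 3-7 -> covers
  D: rows 10-11 cols 2-4 -> outside (row miss)
  E: rows 2-3 cols 5-7 -> outside (row miss)
Count covering = 1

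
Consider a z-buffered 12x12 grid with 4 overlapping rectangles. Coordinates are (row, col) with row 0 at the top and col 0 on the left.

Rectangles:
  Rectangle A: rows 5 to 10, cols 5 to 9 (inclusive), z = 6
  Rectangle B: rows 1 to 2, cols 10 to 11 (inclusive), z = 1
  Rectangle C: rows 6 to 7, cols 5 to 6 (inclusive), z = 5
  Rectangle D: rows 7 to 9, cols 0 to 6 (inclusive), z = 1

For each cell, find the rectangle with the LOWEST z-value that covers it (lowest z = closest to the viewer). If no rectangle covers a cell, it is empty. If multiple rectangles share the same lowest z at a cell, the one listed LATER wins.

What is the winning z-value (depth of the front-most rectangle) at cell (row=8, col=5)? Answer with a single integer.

Check cell (8,5):
  A: rows 5-10 cols 5-9 z=6 -> covers; best now A (z=6)
  B: rows 1-2 cols 10-11 -> outside (row miss)
  C: rows 6-7 cols 5-6 -> outside (row miss)
  D: rows 7-9 cols 0-6 z=1 -> covers; best now D (z=1)
Winner: D at z=1

Answer: 1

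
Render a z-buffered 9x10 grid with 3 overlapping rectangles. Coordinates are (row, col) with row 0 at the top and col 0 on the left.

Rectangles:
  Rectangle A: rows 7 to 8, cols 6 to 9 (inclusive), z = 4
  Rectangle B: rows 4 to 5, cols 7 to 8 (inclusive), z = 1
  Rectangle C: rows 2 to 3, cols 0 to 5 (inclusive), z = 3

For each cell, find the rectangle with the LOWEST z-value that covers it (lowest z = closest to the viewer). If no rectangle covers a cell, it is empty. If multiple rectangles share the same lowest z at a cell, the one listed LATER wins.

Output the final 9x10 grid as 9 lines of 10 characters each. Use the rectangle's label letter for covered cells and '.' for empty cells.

..........
..........
CCCCCC....
CCCCCC....
.......BB.
.......BB.
..........
......AAAA
......AAAA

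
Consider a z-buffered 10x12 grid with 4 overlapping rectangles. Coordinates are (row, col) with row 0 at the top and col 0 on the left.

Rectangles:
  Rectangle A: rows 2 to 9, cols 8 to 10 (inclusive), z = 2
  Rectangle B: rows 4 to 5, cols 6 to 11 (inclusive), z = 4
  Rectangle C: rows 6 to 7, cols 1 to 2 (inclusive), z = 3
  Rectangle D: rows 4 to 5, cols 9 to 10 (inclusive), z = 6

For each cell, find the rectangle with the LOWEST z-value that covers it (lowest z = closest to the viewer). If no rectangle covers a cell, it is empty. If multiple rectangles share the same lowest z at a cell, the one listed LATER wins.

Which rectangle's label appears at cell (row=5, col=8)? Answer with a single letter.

Answer: A

Derivation:
Check cell (5,8):
  A: rows 2-9 cols 8-10 z=2 -> covers; best now A (z=2)
  B: rows 4-5 cols 6-11 z=4 -> covers; best now A (z=2)
  C: rows 6-7 cols 1-2 -> outside (row miss)
  D: rows 4-5 cols 9-10 -> outside (col miss)
Winner: A at z=2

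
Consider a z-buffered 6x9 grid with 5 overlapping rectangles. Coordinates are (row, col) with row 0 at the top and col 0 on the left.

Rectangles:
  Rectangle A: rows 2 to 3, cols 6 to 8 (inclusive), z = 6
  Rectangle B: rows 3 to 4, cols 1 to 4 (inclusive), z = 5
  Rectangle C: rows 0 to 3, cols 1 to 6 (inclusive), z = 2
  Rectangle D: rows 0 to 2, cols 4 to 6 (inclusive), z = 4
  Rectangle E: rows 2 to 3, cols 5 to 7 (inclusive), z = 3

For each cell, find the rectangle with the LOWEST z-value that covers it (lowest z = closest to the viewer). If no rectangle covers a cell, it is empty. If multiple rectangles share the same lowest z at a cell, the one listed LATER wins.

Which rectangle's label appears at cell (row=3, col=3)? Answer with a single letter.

Check cell (3,3):
  A: rows 2-3 cols 6-8 -> outside (col miss)
  B: rows 3-4 cols 1-4 z=5 -> covers; best now B (z=5)
  C: rows 0-3 cols 1-6 z=2 -> covers; best now C (z=2)
  D: rows 0-2 cols 4-6 -> outside (row miss)
  E: rows 2-3 cols 5-7 -> outside (col miss)
Winner: C at z=2

Answer: C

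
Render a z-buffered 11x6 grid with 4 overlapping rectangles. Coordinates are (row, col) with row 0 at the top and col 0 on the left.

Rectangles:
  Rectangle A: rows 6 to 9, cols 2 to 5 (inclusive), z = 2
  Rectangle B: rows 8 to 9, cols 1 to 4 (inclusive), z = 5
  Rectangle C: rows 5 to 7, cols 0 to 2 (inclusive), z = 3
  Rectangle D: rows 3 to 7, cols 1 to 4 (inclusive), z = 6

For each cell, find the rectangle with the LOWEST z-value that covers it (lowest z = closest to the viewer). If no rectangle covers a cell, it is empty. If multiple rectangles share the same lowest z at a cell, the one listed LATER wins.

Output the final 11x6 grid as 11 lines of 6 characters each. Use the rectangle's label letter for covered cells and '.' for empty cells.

......
......
......
.DDDD.
.DDDD.
CCCDD.
CCAAAA
CCAAAA
.BAAAA
.BAAAA
......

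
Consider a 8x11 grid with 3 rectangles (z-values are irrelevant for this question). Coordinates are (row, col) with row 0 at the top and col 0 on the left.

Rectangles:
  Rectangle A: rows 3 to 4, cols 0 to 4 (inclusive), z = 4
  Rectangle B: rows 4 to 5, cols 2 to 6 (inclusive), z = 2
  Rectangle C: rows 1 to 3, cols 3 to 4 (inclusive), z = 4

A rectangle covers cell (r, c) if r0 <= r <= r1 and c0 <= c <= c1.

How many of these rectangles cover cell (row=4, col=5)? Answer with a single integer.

Check cell (4,5):
  A: rows 3-4 cols 0-4 -> outside (col miss)
  B: rows 4-5 cols 2-6 -> covers
  C: rows 1-3 cols 3-4 -> outside (row miss)
Count covering = 1

Answer: 1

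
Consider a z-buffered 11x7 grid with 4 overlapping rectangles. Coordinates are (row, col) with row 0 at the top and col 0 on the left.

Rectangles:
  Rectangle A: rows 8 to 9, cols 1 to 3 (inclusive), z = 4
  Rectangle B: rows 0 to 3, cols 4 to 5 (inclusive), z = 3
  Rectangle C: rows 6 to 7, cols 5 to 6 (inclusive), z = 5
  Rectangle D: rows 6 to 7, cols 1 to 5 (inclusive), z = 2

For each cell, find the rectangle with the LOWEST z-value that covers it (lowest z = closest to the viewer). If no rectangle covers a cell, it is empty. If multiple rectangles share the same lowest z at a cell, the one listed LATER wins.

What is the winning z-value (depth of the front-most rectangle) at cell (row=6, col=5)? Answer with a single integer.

Check cell (6,5):
  A: rows 8-9 cols 1-3 -> outside (row miss)
  B: rows 0-3 cols 4-5 -> outside (row miss)
  C: rows 6-7 cols 5-6 z=5 -> covers; best now C (z=5)
  D: rows 6-7 cols 1-5 z=2 -> covers; best now D (z=2)
Winner: D at z=2

Answer: 2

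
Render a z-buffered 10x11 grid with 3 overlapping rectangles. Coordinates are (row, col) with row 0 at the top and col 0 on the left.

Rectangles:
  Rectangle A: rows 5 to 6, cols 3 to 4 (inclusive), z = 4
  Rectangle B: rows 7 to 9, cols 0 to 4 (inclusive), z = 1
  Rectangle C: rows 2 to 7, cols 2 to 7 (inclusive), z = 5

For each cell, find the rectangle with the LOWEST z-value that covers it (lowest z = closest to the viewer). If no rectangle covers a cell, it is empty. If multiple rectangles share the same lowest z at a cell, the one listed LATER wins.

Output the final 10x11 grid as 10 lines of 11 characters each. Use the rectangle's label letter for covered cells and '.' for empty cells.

...........
...........
..CCCCCC...
..CCCCCC...
..CCCCCC...
..CAACCC...
..CAACCC...
BBBBBCCC...
BBBBB......
BBBBB......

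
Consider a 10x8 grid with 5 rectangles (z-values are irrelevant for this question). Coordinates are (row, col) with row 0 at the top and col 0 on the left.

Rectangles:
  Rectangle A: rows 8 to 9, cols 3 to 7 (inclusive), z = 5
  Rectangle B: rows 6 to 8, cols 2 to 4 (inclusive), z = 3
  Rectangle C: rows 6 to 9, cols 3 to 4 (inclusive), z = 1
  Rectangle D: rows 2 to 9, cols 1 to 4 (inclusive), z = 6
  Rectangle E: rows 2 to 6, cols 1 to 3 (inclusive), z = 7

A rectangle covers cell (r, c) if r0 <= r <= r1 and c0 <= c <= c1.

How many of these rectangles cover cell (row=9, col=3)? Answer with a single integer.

Check cell (9,3):
  A: rows 8-9 cols 3-7 -> covers
  B: rows 6-8 cols 2-4 -> outside (row miss)
  C: rows 6-9 cols 3-4 -> covers
  D: rows 2-9 cols 1-4 -> covers
  E: rows 2-6 cols 1-3 -> outside (row miss)
Count covering = 3

Answer: 3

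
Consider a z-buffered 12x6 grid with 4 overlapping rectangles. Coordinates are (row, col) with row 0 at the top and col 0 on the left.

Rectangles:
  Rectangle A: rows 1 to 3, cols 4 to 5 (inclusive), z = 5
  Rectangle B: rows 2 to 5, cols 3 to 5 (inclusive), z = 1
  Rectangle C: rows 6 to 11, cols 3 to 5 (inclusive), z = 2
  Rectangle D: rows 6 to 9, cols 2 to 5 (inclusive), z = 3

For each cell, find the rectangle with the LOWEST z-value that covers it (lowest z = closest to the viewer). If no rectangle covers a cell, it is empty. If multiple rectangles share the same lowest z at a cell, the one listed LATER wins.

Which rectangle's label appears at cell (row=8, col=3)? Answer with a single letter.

Answer: C

Derivation:
Check cell (8,3):
  A: rows 1-3 cols 4-5 -> outside (row miss)
  B: rows 2-5 cols 3-5 -> outside (row miss)
  C: rows 6-11 cols 3-5 z=2 -> covers; best now C (z=2)
  D: rows 6-9 cols 2-5 z=3 -> covers; best now C (z=2)
Winner: C at z=2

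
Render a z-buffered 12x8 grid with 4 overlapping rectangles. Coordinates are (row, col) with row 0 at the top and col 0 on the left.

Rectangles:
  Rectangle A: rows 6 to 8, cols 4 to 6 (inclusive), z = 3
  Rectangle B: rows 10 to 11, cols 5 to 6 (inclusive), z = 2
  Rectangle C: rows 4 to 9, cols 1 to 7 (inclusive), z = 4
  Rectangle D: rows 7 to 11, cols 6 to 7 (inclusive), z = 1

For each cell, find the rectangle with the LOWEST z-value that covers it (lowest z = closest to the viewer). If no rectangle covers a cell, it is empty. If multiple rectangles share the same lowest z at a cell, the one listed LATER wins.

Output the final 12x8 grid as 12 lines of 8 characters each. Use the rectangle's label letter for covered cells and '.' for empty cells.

........
........
........
........
.CCCCCCC
.CCCCCCC
.CCCAAAC
.CCCAADD
.CCCAADD
.CCCCCDD
.....BDD
.....BDD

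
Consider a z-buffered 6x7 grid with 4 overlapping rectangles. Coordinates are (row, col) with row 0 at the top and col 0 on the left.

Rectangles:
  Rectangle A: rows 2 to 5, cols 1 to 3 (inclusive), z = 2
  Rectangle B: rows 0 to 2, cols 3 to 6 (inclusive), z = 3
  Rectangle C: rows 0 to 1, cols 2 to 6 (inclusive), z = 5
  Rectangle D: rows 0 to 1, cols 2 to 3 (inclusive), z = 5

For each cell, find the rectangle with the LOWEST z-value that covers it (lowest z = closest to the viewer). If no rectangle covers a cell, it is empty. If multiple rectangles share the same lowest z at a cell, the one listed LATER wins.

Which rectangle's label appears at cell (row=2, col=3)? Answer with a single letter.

Answer: A

Derivation:
Check cell (2,3):
  A: rows 2-5 cols 1-3 z=2 -> covers; best now A (z=2)
  B: rows 0-2 cols 3-6 z=3 -> covers; best now A (z=2)
  C: rows 0-1 cols 2-6 -> outside (row miss)
  D: rows 0-1 cols 2-3 -> outside (row miss)
Winner: A at z=2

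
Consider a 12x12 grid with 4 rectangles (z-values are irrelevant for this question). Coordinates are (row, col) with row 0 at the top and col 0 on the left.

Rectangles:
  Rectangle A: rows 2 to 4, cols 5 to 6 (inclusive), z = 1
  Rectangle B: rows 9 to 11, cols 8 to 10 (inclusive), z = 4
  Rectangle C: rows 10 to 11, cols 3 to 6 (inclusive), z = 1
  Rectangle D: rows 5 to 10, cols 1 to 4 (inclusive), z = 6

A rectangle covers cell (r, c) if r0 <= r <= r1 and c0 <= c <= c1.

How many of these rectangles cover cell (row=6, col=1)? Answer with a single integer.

Answer: 1

Derivation:
Check cell (6,1):
  A: rows 2-4 cols 5-6 -> outside (row miss)
  B: rows 9-11 cols 8-10 -> outside (row miss)
  C: rows 10-11 cols 3-6 -> outside (row miss)
  D: rows 5-10 cols 1-4 -> covers
Count covering = 1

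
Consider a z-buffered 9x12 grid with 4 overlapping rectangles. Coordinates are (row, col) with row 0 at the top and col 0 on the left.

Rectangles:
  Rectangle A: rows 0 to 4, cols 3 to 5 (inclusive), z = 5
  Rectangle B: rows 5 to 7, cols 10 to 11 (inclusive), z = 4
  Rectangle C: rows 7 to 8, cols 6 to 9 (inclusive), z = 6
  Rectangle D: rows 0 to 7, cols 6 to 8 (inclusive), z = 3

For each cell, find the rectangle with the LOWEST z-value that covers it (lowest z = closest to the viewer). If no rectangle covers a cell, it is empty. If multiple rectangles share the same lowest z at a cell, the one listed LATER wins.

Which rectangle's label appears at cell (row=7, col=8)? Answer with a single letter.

Check cell (7,8):
  A: rows 0-4 cols 3-5 -> outside (row miss)
  B: rows 5-7 cols 10-11 -> outside (col miss)
  C: rows 7-8 cols 6-9 z=6 -> covers; best now C (z=6)
  D: rows 0-7 cols 6-8 z=3 -> covers; best now D (z=3)
Winner: D at z=3

Answer: D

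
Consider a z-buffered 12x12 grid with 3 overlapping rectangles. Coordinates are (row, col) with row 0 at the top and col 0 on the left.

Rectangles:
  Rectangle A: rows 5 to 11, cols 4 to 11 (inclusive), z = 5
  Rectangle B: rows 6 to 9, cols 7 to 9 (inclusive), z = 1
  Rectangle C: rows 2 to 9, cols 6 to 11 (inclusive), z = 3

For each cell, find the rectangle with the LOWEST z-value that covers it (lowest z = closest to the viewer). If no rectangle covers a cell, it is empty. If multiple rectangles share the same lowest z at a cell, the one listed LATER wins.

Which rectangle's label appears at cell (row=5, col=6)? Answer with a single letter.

Check cell (5,6):
  A: rows 5-11 cols 4-11 z=5 -> covers; best now A (z=5)
  B: rows 6-9 cols 7-9 -> outside (row miss)
  C: rows 2-9 cols 6-11 z=3 -> covers; best now C (z=3)
Winner: C at z=3

Answer: C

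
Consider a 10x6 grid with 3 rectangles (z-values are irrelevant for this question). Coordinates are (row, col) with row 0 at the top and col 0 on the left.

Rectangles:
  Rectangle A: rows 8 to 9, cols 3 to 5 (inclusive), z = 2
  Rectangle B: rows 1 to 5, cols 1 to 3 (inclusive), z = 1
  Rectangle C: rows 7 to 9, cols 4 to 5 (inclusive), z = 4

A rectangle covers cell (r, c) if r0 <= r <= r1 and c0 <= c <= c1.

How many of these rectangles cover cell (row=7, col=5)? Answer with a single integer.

Answer: 1

Derivation:
Check cell (7,5):
  A: rows 8-9 cols 3-5 -> outside (row miss)
  B: rows 1-5 cols 1-3 -> outside (row miss)
  C: rows 7-9 cols 4-5 -> covers
Count covering = 1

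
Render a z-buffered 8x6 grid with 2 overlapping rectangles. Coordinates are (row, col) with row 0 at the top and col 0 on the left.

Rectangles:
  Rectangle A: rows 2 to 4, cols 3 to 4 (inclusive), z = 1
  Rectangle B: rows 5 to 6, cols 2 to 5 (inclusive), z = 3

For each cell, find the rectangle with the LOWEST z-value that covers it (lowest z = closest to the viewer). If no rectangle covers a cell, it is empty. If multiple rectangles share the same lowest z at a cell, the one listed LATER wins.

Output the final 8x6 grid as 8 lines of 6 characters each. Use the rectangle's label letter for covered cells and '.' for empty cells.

......
......
...AA.
...AA.
...AA.
..BBBB
..BBBB
......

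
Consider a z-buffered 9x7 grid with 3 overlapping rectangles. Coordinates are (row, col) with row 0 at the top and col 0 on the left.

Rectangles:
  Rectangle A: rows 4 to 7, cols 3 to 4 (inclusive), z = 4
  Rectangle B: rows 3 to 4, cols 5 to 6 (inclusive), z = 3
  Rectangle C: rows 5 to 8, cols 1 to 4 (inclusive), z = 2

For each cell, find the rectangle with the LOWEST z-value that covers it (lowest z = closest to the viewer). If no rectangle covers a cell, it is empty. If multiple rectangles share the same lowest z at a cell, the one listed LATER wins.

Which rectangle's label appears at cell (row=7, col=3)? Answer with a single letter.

Answer: C

Derivation:
Check cell (7,3):
  A: rows 4-7 cols 3-4 z=4 -> covers; best now A (z=4)
  B: rows 3-4 cols 5-6 -> outside (row miss)
  C: rows 5-8 cols 1-4 z=2 -> covers; best now C (z=2)
Winner: C at z=2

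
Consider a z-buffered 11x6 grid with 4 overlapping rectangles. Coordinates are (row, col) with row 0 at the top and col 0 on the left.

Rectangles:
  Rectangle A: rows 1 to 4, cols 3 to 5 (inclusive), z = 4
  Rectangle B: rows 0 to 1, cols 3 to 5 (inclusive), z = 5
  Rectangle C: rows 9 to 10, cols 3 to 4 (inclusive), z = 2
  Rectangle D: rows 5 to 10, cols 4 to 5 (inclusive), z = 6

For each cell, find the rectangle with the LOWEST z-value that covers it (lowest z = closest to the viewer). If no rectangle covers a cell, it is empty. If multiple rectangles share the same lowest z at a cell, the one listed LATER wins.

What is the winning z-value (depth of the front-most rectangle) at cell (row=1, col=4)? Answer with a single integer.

Answer: 4

Derivation:
Check cell (1,4):
  A: rows 1-4 cols 3-5 z=4 -> covers; best now A (z=4)
  B: rows 0-1 cols 3-5 z=5 -> covers; best now A (z=4)
  C: rows 9-10 cols 3-4 -> outside (row miss)
  D: rows 5-10 cols 4-5 -> outside (row miss)
Winner: A at z=4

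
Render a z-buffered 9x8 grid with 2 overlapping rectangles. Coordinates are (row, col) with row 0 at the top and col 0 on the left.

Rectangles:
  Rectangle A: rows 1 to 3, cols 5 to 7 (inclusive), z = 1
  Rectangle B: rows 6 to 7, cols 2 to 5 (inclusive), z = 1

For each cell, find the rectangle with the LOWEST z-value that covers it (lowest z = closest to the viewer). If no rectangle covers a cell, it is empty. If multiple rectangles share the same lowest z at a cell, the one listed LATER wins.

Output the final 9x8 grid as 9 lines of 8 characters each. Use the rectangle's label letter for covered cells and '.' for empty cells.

........
.....AAA
.....AAA
.....AAA
........
........
..BBBB..
..BBBB..
........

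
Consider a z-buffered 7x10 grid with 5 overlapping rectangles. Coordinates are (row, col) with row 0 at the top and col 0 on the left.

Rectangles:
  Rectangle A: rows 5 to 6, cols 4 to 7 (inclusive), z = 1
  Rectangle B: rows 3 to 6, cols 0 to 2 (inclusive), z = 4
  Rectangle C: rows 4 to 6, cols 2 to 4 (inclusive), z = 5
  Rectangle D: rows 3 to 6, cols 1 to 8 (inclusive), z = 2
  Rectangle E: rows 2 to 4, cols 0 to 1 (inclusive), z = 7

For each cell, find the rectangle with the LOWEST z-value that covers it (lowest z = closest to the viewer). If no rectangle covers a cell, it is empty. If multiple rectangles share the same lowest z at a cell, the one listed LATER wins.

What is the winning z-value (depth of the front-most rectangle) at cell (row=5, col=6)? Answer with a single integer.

Answer: 1

Derivation:
Check cell (5,6):
  A: rows 5-6 cols 4-7 z=1 -> covers; best now A (z=1)
  B: rows 3-6 cols 0-2 -> outside (col miss)
  C: rows 4-6 cols 2-4 -> outside (col miss)
  D: rows 3-6 cols 1-8 z=2 -> covers; best now A (z=1)
  E: rows 2-4 cols 0-1 -> outside (row miss)
Winner: A at z=1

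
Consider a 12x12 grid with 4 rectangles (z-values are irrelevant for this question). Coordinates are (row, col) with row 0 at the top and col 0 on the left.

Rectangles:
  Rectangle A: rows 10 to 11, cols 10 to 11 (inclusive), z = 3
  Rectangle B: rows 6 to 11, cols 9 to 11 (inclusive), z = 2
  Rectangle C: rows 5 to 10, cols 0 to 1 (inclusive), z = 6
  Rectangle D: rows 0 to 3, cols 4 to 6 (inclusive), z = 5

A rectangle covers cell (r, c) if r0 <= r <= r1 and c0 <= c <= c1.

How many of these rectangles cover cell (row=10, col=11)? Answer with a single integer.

Check cell (10,11):
  A: rows 10-11 cols 10-11 -> covers
  B: rows 6-11 cols 9-11 -> covers
  C: rows 5-10 cols 0-1 -> outside (col miss)
  D: rows 0-3 cols 4-6 -> outside (row miss)
Count covering = 2

Answer: 2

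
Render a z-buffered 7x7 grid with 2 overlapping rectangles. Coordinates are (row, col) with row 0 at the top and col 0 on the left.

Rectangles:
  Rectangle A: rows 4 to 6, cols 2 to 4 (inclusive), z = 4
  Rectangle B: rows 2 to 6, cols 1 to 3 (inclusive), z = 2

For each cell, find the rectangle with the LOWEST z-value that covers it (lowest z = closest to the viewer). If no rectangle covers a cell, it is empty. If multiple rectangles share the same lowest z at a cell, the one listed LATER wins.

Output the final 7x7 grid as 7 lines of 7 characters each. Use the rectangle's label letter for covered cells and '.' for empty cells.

.......
.......
.BBB...
.BBB...
.BBBA..
.BBBA..
.BBBA..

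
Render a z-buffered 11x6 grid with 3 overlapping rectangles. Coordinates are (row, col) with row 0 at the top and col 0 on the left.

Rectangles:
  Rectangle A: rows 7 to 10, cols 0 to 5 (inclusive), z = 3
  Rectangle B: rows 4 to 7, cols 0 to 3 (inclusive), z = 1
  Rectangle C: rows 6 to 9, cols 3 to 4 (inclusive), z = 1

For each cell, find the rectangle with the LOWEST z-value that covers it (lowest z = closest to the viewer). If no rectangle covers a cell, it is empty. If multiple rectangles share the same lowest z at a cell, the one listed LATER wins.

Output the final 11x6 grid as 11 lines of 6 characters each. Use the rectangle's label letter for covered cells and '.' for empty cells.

......
......
......
......
BBBB..
BBBB..
BBBCC.
BBBCCA
AAACCA
AAACCA
AAAAAA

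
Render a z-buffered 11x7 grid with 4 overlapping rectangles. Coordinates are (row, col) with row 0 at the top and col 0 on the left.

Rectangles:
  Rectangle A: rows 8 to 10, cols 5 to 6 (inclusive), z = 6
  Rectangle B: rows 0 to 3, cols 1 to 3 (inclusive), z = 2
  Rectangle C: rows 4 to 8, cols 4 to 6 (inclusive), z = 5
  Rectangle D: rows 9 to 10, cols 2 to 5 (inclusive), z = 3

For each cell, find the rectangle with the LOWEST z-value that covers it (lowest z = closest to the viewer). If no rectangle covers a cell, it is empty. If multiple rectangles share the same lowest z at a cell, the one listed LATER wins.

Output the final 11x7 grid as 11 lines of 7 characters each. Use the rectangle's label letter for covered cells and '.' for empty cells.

.BBB...
.BBB...
.BBB...
.BBB...
....CCC
....CCC
....CCC
....CCC
....CCC
..DDDDA
..DDDDA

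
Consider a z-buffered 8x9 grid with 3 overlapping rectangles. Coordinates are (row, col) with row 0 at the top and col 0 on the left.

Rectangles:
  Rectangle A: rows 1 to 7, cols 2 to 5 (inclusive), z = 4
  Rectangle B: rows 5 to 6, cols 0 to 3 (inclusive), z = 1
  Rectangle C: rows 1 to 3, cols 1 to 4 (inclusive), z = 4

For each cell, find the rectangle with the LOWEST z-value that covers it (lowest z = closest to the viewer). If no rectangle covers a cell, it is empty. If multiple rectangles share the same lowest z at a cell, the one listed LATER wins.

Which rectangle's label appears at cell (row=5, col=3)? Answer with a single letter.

Answer: B

Derivation:
Check cell (5,3):
  A: rows 1-7 cols 2-5 z=4 -> covers; best now A (z=4)
  B: rows 5-6 cols 0-3 z=1 -> covers; best now B (z=1)
  C: rows 1-3 cols 1-4 -> outside (row miss)
Winner: B at z=1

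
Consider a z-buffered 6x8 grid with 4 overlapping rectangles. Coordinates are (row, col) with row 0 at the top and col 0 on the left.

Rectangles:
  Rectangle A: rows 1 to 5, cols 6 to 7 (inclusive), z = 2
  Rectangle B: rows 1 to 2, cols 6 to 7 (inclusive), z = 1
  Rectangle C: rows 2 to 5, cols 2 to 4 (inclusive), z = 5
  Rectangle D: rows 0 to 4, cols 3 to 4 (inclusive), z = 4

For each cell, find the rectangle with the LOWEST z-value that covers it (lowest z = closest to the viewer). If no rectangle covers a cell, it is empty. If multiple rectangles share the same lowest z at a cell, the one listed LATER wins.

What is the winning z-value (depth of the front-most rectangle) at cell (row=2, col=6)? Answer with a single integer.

Answer: 1

Derivation:
Check cell (2,6):
  A: rows 1-5 cols 6-7 z=2 -> covers; best now A (z=2)
  B: rows 1-2 cols 6-7 z=1 -> covers; best now B (z=1)
  C: rows 2-5 cols 2-4 -> outside (col miss)
  D: rows 0-4 cols 3-4 -> outside (col miss)
Winner: B at z=1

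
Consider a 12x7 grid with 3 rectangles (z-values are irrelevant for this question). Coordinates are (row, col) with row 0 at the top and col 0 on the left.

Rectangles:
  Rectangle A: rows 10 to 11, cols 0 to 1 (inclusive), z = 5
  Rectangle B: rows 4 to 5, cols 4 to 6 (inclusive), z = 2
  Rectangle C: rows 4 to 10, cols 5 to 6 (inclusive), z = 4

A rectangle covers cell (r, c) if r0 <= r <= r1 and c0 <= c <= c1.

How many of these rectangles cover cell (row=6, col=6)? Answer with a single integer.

Check cell (6,6):
  A: rows 10-11 cols 0-1 -> outside (row miss)
  B: rows 4-5 cols 4-6 -> outside (row miss)
  C: rows 4-10 cols 5-6 -> covers
Count covering = 1

Answer: 1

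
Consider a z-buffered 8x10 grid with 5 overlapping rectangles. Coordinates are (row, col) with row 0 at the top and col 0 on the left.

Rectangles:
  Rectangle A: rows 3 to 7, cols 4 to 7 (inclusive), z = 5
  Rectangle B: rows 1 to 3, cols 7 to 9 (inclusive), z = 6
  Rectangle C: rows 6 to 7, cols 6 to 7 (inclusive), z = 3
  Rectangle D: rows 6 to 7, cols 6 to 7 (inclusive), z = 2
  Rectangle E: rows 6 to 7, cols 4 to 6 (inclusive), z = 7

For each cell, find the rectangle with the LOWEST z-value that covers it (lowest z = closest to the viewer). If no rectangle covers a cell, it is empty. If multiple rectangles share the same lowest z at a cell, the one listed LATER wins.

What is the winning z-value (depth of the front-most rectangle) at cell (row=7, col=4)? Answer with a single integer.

Answer: 5

Derivation:
Check cell (7,4):
  A: rows 3-7 cols 4-7 z=5 -> covers; best now A (z=5)
  B: rows 1-3 cols 7-9 -> outside (row miss)
  C: rows 6-7 cols 6-7 -> outside (col miss)
  D: rows 6-7 cols 6-7 -> outside (col miss)
  E: rows 6-7 cols 4-6 z=7 -> covers; best now A (z=5)
Winner: A at z=5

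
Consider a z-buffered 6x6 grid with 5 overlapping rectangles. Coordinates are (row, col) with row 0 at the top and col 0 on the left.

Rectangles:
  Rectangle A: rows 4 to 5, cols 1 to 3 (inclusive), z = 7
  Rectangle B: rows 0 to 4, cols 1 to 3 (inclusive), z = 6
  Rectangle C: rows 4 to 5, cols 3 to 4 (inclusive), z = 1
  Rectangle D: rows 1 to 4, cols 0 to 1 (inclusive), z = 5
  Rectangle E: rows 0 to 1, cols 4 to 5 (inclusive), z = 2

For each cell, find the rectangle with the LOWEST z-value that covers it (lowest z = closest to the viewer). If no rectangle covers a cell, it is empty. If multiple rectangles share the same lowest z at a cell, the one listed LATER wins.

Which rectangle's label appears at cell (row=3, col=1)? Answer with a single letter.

Answer: D

Derivation:
Check cell (3,1):
  A: rows 4-5 cols 1-3 -> outside (row miss)
  B: rows 0-4 cols 1-3 z=6 -> covers; best now B (z=6)
  C: rows 4-5 cols 3-4 -> outside (row miss)
  D: rows 1-4 cols 0-1 z=5 -> covers; best now D (z=5)
  E: rows 0-1 cols 4-5 -> outside (row miss)
Winner: D at z=5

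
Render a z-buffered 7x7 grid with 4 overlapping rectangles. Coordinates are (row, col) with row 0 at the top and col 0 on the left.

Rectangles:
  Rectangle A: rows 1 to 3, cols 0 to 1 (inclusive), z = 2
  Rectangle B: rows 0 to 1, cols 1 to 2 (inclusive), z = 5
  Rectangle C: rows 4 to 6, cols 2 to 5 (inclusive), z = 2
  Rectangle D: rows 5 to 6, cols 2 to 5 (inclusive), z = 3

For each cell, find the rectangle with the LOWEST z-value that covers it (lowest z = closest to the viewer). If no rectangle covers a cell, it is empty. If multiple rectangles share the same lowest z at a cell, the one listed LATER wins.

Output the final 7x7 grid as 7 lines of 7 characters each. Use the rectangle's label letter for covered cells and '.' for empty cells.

.BB....
AAB....
AA.....
AA.....
..CCCC.
..CCCC.
..CCCC.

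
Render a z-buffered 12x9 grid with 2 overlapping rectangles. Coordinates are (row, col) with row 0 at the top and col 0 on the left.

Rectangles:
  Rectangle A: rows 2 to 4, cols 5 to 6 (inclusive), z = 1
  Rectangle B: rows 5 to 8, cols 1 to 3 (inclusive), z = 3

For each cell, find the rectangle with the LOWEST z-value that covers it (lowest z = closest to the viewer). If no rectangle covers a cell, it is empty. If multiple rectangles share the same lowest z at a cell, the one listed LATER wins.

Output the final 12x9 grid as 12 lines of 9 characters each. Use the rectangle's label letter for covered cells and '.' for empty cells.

.........
.........
.....AA..
.....AA..
.....AA..
.BBB.....
.BBB.....
.BBB.....
.BBB.....
.........
.........
.........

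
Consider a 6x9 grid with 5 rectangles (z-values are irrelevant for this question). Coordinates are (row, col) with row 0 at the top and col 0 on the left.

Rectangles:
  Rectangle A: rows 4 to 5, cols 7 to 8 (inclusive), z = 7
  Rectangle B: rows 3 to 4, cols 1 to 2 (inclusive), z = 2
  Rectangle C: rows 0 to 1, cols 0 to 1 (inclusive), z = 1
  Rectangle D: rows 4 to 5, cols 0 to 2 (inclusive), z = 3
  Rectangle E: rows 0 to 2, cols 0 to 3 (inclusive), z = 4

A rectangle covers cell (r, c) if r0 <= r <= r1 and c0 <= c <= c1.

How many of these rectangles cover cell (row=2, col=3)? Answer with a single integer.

Check cell (2,3):
  A: rows 4-5 cols 7-8 -> outside (row miss)
  B: rows 3-4 cols 1-2 -> outside (row miss)
  C: rows 0-1 cols 0-1 -> outside (row miss)
  D: rows 4-5 cols 0-2 -> outside (row miss)
  E: rows 0-2 cols 0-3 -> covers
Count covering = 1

Answer: 1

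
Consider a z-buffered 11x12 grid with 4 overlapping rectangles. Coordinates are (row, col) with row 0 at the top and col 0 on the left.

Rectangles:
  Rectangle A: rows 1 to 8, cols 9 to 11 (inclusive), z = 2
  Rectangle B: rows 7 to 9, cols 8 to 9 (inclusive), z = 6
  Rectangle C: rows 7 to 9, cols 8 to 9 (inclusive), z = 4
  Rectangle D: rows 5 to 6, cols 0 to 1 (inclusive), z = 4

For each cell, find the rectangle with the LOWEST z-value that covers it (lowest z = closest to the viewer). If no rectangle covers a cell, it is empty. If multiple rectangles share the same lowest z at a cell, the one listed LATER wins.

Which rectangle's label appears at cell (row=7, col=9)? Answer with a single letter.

Check cell (7,9):
  A: rows 1-8 cols 9-11 z=2 -> covers; best now A (z=2)
  B: rows 7-9 cols 8-9 z=6 -> covers; best now A (z=2)
  C: rows 7-9 cols 8-9 z=4 -> covers; best now A (z=2)
  D: rows 5-6 cols 0-1 -> outside (row miss)
Winner: A at z=2

Answer: A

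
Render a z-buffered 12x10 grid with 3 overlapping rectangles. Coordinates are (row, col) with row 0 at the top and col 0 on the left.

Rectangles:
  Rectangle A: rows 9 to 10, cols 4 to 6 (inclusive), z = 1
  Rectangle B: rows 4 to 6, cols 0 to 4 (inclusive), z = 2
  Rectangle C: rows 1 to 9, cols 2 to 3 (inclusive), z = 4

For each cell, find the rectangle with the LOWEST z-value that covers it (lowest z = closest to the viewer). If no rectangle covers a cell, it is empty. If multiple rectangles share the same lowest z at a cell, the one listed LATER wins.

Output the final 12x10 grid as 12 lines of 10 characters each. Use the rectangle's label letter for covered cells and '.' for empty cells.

..........
..CC......
..CC......
..CC......
BBBBB.....
BBBBB.....
BBBBB.....
..CC......
..CC......
..CCAAA...
....AAA...
..........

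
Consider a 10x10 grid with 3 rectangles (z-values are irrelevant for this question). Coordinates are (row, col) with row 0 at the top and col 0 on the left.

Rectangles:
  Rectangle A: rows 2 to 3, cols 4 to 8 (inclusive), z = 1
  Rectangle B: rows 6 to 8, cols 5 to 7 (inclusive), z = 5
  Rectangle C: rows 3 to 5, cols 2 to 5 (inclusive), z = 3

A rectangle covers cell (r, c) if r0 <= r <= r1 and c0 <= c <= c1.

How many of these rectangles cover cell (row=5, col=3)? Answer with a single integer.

Answer: 1

Derivation:
Check cell (5,3):
  A: rows 2-3 cols 4-8 -> outside (row miss)
  B: rows 6-8 cols 5-7 -> outside (row miss)
  C: rows 3-5 cols 2-5 -> covers
Count covering = 1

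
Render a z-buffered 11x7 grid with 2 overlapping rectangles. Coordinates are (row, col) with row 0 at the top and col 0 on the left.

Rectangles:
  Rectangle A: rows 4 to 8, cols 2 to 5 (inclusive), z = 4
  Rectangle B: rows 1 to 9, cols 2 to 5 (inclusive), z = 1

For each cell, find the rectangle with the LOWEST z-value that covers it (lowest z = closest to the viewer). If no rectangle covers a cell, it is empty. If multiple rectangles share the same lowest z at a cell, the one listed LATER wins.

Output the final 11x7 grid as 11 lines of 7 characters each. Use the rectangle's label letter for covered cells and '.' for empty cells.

.......
..BBBB.
..BBBB.
..BBBB.
..BBBB.
..BBBB.
..BBBB.
..BBBB.
..BBBB.
..BBBB.
.......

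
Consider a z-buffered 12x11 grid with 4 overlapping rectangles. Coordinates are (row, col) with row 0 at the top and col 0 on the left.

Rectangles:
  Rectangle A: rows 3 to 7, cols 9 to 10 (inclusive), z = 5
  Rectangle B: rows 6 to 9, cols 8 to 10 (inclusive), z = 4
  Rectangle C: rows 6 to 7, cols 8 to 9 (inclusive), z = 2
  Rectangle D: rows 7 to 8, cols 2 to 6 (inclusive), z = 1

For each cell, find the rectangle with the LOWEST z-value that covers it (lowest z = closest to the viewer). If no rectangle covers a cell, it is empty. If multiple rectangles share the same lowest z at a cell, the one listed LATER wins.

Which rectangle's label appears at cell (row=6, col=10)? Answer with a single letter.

Answer: B

Derivation:
Check cell (6,10):
  A: rows 3-7 cols 9-10 z=5 -> covers; best now A (z=5)
  B: rows 6-9 cols 8-10 z=4 -> covers; best now B (z=4)
  C: rows 6-7 cols 8-9 -> outside (col miss)
  D: rows 7-8 cols 2-6 -> outside (row miss)
Winner: B at z=4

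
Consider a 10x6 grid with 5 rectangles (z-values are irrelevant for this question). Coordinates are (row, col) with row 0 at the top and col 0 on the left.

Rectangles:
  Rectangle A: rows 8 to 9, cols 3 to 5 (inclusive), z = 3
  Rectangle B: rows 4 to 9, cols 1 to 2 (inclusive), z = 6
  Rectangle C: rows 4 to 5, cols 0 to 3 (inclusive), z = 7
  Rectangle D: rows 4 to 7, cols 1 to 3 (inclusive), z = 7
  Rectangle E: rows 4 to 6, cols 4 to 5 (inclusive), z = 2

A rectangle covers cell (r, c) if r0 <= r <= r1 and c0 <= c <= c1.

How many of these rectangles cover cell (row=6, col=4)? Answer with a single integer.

Check cell (6,4):
  A: rows 8-9 cols 3-5 -> outside (row miss)
  B: rows 4-9 cols 1-2 -> outside (col miss)
  C: rows 4-5 cols 0-3 -> outside (row miss)
  D: rows 4-7 cols 1-3 -> outside (col miss)
  E: rows 4-6 cols 4-5 -> covers
Count covering = 1

Answer: 1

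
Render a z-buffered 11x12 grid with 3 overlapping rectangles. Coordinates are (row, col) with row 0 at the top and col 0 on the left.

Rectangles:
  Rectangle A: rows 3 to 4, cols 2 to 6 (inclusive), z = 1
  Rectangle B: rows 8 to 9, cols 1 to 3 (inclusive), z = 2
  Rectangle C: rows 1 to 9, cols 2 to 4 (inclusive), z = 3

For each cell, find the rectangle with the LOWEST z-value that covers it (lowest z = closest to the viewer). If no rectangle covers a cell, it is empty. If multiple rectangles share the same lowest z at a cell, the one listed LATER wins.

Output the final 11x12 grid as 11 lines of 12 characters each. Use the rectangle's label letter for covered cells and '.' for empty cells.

............
..CCC.......
..CCC.......
..AAAAA.....
..AAAAA.....
..CCC.......
..CCC.......
..CCC.......
.BBBC.......
.BBBC.......
............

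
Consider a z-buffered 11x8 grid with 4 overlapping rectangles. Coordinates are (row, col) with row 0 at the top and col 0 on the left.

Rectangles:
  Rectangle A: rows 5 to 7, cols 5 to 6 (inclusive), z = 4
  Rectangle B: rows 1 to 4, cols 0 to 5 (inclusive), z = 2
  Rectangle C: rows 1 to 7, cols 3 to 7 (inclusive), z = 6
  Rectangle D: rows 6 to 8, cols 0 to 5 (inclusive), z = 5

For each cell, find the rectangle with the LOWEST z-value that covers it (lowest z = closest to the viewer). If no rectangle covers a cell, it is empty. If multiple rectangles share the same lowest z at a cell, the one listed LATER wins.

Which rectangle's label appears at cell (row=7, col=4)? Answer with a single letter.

Check cell (7,4):
  A: rows 5-7 cols 5-6 -> outside (col miss)
  B: rows 1-4 cols 0-5 -> outside (row miss)
  C: rows 1-7 cols 3-7 z=6 -> covers; best now C (z=6)
  D: rows 6-8 cols 0-5 z=5 -> covers; best now D (z=5)
Winner: D at z=5

Answer: D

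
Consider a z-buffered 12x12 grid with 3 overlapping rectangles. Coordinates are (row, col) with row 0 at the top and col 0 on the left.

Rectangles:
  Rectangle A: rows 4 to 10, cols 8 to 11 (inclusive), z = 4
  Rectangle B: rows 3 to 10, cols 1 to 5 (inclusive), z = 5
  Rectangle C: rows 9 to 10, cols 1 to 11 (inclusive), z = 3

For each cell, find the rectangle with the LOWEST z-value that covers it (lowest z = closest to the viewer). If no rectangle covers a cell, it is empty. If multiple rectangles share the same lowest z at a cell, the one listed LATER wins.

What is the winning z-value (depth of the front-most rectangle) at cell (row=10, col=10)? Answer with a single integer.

Check cell (10,10):
  A: rows 4-10 cols 8-11 z=4 -> covers; best now A (z=4)
  B: rows 3-10 cols 1-5 -> outside (col miss)
  C: rows 9-10 cols 1-11 z=3 -> covers; best now C (z=3)
Winner: C at z=3

Answer: 3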